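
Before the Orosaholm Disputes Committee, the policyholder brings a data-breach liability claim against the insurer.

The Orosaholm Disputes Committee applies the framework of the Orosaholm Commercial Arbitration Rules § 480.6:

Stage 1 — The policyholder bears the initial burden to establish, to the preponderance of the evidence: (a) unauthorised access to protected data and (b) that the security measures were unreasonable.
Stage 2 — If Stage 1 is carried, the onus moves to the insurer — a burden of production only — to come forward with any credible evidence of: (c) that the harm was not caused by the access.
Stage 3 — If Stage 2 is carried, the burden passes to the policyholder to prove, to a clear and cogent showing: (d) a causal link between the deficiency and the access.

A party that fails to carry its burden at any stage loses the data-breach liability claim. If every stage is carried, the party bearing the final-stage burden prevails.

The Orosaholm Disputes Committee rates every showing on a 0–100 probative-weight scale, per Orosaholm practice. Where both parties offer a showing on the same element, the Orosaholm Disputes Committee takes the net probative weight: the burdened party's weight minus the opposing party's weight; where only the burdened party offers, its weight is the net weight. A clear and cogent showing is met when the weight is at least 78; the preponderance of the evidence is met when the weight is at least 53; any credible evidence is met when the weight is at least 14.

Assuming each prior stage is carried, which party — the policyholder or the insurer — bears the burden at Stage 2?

Stage 2's rule assigns the burden to the insurer (to any credible evidence).

insurer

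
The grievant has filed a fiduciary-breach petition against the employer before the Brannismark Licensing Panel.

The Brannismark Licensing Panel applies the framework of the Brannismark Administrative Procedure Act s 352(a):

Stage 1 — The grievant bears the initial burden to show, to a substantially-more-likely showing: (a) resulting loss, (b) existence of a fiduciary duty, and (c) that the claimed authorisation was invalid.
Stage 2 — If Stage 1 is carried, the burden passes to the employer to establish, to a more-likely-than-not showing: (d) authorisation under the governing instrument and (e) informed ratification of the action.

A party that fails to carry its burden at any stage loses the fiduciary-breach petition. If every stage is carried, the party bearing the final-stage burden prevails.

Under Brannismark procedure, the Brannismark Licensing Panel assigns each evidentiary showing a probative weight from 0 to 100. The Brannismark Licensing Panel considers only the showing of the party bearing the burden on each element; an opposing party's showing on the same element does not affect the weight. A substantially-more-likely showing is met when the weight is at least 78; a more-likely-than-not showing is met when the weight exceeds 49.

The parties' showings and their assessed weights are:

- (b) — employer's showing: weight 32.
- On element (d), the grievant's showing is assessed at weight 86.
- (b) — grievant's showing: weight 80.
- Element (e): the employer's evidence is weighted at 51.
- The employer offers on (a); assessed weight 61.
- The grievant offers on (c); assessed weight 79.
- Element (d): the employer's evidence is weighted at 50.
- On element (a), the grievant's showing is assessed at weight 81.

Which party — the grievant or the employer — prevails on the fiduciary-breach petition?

At Stage 1 the grievant must meet a substantially-more-likely showing (weight is at least 78): on (a) the weight is 81 (the employer's 61 is given no effect), which does reach 78, so (a) meets the standard; on (b) the weight is 80 (the employer's 32 is given no effect), ≥ 78, so (b) meets the standard; on (c) the weight is 79, ≥ 78, so (c) meets the standard.
  All elements met. The burden passes to the employer.
At Stage 2 the employer must meet a more-likely-than-not showing (weight exceeds 49): on (d) the weight is 50 (the grievant's 86 is given no effect), > 49, so (d) meets the standard; on (e) the weight is 51, which does exceed 49, so (e) meets the standard.
  Stage 2 carried; the final stage is satisfied.
With every stage satisfied, the employer prevails.

employer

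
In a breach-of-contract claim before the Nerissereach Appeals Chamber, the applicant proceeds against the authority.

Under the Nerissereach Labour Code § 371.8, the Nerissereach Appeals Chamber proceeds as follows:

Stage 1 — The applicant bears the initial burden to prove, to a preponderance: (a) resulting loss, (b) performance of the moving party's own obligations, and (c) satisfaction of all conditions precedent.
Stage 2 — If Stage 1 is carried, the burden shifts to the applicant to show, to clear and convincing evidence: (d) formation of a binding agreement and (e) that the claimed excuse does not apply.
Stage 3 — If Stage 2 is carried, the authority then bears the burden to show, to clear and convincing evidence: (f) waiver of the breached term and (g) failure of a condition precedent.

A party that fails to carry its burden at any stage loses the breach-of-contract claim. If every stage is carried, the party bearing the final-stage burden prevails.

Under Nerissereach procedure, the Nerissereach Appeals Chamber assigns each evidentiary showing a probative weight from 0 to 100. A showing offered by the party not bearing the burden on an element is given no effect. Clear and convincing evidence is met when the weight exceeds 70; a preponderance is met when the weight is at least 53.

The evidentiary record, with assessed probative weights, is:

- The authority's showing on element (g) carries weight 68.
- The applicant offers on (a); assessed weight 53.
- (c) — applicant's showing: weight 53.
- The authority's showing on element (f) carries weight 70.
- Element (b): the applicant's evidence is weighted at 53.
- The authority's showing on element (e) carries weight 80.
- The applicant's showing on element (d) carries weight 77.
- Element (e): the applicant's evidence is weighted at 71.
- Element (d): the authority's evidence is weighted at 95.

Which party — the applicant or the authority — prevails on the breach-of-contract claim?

Stage 1 — burden on applicant; standard: a preponderance (weight is at least 53).
    (a): 53 ≥ 53 [met]
    (b): 53 ≥ 53 [met]
    (c): 53 ≥ 53 [met]
  All elements met. The applicant retains the burden for Stage 2.
Stage 2 — burden on applicant; standard: clear and convincing evidence (weight exceeds 70).
    (d): 77 (authority's 95 disregarded) > 70 [met]
    (e): 71 (authority's 80 disregarded) > 70 [met]
  The applicant carries Stage 2; the authority now bears the burden.
Stage 3 — burden on authority; standard: clear and convincing evidence (weight exceeds 70).
    (f): 70 ≤ 70 [not met]
    (g): 68 ≤ 70 [not met]
  Not every element is met, so the authority fails to carry Stage 3.
So the applicant prevails.

applicant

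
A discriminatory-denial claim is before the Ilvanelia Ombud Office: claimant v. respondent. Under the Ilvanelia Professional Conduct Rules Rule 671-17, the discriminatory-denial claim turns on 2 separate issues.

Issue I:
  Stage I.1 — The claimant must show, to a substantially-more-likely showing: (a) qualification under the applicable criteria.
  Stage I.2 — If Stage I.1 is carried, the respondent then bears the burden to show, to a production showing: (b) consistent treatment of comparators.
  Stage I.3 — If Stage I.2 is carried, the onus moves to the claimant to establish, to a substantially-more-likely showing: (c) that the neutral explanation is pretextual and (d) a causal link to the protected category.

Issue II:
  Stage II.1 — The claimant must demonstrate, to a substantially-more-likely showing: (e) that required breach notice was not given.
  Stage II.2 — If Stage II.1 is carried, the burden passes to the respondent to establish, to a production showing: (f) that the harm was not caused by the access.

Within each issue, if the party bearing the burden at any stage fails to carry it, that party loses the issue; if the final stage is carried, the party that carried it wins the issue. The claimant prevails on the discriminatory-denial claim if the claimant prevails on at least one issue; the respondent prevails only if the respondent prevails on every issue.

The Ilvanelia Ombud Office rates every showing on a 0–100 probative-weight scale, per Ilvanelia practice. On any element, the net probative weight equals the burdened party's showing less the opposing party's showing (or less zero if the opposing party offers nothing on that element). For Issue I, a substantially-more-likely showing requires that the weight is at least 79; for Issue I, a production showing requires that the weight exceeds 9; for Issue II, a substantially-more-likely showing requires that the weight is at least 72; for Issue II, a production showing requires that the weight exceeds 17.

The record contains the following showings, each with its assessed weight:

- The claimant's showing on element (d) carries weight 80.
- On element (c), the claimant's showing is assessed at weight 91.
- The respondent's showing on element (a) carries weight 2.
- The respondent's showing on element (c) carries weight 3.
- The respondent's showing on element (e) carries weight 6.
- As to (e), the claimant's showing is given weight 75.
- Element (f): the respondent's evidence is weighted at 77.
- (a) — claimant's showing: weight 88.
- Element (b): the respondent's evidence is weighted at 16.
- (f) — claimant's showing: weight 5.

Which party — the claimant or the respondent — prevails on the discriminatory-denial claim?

— Issue I —
Stage I.1 (claimant, a substantially-more-likely showing, weight is at least 79): (a) net 88−2=86 ≥ 79 — meets.
  All elements met. The burden passes to the respondent.
Stage I.2 (respondent, a production showing, weight exceeds 9): (b) 16 > 9 — meets.
  All elements met. The burden passes to the claimant.
Stage I.3 (claimant, a substantially-more-likely showing, weight is at least 79): (c) net 91−3=88 ≥ 79 — meets; (d) 80 ≥ 79 — meets.
  The claimant carries the last stage.
With every stage satisfied, the claimant prevails on this issue.
— Issue II —
Stage II.1 (claimant, a substantially-more-likely showing, weight is at least 72): (e) net 75−6=69 < 72 — fails.
  The claimant does not carry Stage II.1.
The analysis ends at Stage II.1; the respondent prevails on this issue.
Per-issue: Issue I → claimant; Issue II → respondent. The claimant must prevail on at least one issue; overall, the claimant prevails.

claimant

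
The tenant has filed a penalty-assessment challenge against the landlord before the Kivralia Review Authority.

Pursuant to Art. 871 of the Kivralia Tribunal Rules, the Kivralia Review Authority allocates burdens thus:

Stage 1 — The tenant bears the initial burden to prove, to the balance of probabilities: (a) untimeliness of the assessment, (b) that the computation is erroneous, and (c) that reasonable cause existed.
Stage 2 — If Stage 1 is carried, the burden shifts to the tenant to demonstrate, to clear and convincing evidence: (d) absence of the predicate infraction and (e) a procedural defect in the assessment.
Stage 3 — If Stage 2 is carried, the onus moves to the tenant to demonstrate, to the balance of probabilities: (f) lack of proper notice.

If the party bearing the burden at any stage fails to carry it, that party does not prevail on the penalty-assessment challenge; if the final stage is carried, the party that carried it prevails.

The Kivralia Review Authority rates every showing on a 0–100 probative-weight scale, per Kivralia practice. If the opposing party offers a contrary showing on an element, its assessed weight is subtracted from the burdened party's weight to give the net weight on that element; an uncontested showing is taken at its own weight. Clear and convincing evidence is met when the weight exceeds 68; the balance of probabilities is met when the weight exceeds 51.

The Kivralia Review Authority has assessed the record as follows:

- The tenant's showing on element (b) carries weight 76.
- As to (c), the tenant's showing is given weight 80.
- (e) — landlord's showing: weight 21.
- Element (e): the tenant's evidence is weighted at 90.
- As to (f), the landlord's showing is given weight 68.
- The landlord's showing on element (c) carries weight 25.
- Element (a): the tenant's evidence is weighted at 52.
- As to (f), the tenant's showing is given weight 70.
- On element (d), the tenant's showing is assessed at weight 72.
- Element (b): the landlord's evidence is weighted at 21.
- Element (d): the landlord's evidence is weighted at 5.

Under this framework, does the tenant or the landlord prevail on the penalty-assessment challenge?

Stage 1 — burden on tenant; standard: the balance of probabilities (weight exceeds 51).
    (a): 52 > 51 [met]
    (b): 76 − 21 = 55 > 51 [met]
    (c): 80 − 25 = 55 > 51 [met]
  Stage 1 is satisfied; the tenant continues to bear the burden.
Stage 2 — burden on tenant; standard: clear and convincing evidence (weight exceeds 68).
    (d): 72 − 5 = 67 ≤ 68 [not met]
    (e): 90 − 21 = 69 > 68 [met]
  Not every element is met, so the tenant fails to carry Stage 2.
The analysis ends at Stage 2; the landlord prevails.

landlord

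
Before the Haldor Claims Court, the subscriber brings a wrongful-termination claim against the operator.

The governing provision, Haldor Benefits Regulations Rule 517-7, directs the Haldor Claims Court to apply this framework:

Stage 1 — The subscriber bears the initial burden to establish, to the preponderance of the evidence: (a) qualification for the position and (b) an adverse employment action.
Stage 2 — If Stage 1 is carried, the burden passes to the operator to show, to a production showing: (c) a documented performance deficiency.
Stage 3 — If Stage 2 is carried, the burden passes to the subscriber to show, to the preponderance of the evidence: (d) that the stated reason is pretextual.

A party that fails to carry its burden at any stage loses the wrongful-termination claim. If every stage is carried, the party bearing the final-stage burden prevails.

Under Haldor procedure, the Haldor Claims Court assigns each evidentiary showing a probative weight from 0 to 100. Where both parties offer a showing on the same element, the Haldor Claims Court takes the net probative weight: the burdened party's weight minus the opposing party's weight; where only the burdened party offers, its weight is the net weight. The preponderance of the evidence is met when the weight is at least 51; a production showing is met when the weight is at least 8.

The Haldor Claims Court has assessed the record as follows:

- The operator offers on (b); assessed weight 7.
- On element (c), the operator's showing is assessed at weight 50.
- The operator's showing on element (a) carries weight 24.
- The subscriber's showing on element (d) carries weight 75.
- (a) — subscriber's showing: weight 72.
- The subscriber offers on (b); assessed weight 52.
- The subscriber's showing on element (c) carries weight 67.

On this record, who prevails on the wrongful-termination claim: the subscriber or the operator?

Stage 1 (subscriber, the preponderance of the evidence, weight is at least 51): (a) net 72−24=48 < 51 — fails; (b) net 52−7=45 < 51 — fails.
  The subscriber does not carry Stage 1.
The operator prevails.

operator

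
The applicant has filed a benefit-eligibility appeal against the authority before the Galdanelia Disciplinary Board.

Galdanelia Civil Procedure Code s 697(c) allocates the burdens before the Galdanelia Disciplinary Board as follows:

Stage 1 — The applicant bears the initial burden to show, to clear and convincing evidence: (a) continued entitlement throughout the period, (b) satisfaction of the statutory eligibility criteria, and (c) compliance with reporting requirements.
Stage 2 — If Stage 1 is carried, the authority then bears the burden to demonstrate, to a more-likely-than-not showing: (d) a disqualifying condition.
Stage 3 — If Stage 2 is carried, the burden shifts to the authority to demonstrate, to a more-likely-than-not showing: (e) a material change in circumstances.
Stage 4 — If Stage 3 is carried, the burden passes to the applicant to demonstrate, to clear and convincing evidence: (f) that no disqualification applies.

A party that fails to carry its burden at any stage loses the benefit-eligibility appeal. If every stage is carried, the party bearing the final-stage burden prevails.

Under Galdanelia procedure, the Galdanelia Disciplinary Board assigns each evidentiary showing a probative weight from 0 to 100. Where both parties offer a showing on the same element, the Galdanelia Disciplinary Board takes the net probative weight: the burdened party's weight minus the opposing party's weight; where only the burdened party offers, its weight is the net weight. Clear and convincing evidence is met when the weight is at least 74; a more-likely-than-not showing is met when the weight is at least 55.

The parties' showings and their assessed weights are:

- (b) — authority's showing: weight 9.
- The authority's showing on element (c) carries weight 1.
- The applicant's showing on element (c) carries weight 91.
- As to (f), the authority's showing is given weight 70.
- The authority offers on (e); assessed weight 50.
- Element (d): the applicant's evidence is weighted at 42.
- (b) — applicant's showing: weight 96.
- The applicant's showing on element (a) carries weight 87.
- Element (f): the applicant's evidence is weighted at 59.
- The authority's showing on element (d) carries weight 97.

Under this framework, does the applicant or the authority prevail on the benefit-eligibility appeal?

applicant

Stage 1 — burden on applicant; standard: clear and convincing evidence (weight is at least 74).
    (a): 87 ≥ 74 [met]
    (b): 96 − 9 = 87 ≥ 74 [met]
    (c): 91 − 1 = 90 ≥ 74 [met]
  Stage 1 carried; the burden shifts to the authority.
Stage 2 — burden on authority; standard: a more-likely-than-not showing (weight is at least 55).
    (d): 97 − 42 = 55 ≥ 55 [met]
  All elements met. The authority retains the burden for Stage 3.
Stage 3 — burden on authority; standard: a more-likely-than-not showing (weight is at least 55).
    (e): 50 < 55 [not met]
  Stage 3 not carried; the authority fails its burden.
The applicant prevails.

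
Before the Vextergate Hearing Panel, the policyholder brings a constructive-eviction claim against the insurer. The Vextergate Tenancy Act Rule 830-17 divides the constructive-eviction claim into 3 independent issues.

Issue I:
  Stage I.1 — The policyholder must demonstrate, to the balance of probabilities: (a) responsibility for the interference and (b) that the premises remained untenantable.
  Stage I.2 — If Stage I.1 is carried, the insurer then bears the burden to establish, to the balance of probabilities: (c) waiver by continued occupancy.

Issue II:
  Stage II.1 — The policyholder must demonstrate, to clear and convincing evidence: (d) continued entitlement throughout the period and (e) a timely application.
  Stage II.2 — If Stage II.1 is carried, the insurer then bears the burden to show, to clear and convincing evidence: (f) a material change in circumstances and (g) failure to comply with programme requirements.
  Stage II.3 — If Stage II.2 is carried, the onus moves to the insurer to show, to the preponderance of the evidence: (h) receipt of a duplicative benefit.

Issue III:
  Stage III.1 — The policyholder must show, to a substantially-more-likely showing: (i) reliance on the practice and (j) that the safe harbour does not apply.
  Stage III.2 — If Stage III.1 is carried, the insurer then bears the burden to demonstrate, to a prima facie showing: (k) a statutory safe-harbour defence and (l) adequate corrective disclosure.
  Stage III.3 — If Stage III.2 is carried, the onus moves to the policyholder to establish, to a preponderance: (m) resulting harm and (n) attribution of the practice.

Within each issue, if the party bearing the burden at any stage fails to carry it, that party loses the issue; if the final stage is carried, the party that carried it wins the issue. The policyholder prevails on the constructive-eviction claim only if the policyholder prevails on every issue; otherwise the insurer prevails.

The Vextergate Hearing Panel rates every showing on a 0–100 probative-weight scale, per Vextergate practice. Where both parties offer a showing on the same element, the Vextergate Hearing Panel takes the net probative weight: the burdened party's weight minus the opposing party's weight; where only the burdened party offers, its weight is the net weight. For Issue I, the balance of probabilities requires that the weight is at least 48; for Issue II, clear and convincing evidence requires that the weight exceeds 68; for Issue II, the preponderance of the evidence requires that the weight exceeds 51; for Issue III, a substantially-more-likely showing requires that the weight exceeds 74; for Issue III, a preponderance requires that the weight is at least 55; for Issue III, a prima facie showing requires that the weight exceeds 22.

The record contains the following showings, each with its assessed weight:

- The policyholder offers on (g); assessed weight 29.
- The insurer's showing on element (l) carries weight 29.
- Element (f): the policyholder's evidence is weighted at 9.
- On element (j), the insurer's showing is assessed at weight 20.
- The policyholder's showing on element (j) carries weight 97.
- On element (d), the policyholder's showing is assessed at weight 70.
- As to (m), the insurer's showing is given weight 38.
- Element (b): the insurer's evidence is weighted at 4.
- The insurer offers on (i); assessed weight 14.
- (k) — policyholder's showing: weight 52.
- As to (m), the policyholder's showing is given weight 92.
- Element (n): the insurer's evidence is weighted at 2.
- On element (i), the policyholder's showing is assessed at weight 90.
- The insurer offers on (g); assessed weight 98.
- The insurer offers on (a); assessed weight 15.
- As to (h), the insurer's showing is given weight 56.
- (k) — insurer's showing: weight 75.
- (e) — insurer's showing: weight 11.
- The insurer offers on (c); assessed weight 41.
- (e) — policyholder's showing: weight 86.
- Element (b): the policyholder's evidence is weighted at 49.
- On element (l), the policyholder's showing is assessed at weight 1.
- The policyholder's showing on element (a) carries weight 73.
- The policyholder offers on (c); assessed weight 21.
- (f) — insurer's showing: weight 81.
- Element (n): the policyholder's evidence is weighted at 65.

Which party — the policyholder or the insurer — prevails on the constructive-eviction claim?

— Issue I —
At Stage I.1 the policyholder must meet the balance of probabilities (weight is at least 48): on (a) the weight is 73 less the opposing 15 gives net 58, ≥ 48, so (a) meets the standard; on (b) the weight is 49 less the opposing 4 gives net 45, < 48, so (b) does not meet the standard.
  Stage I.1 not carried; the policyholder fails its burden.
The insurer prevails on this issue.
— Issue II —
At Stage II.1 the policyholder must meet clear and convincing evidence (weight exceeds 68): on (d) the weight is 70, which does exceed 68, so (d) meets the standard; on (e) the weight is 86 less the opposing 11 gives net 75, which does exceed 68, so (e) meets the standard.
  The policyholder carries Stage II.1; the insurer now bears the burden.
At Stage II.2 the insurer must meet clear and convincing evidence (weight exceeds 68): on (f) the weight is 81 less the opposing 9 gives net 72, > 68, so (f) meets the standard; on (g) the weight is 98 less the opposing 29 gives net 69, which does exceed 68, so (g) meets the standard.
  Stage II.2 is satisfied; the insurer continues to bear the burden.
At Stage II.3 the insurer must meet the preponderance of the evidence (weight exceeds 51): on (h) the weight is 56, which does exceed 51, so (h) meets the standard.
  Stage II.3 carried; the final stage is satisfied.
All stages carried — the insurer prevails on this issue.
— Issue III —
Stage III.1 (policyholder, a substantially-more-likely showing, weight exceeds 74): (i) net 90−14=76 > 74 — meets; (j) net 97−20=77 > 74 — meets.
  Stage III.1 carried; the burden shifts to the insurer.
Stage III.2 (insurer, a prima facie showing, weight exceeds 22): (k) net 75−52=23 > 22 — meets; (l) net 29−1=28 > 22 — meets.
  Stage III.2 is satisfied; the onus moves to the policyholder.
Stage III.3 (policyholder, a preponderance, weight is at least 55): (m) net 92−38=54 < 55 — fails; (n) net 65−2=63 ≥ 55 — meets.
  The policyholder does not carry Stage III.3.
So the insurer prevails on this issue.
Per-issue: Issue I → insurer; Issue II → insurer; Issue III → insurer. The policyholder must prevail on every issue; overall, the insurer prevails.

insurer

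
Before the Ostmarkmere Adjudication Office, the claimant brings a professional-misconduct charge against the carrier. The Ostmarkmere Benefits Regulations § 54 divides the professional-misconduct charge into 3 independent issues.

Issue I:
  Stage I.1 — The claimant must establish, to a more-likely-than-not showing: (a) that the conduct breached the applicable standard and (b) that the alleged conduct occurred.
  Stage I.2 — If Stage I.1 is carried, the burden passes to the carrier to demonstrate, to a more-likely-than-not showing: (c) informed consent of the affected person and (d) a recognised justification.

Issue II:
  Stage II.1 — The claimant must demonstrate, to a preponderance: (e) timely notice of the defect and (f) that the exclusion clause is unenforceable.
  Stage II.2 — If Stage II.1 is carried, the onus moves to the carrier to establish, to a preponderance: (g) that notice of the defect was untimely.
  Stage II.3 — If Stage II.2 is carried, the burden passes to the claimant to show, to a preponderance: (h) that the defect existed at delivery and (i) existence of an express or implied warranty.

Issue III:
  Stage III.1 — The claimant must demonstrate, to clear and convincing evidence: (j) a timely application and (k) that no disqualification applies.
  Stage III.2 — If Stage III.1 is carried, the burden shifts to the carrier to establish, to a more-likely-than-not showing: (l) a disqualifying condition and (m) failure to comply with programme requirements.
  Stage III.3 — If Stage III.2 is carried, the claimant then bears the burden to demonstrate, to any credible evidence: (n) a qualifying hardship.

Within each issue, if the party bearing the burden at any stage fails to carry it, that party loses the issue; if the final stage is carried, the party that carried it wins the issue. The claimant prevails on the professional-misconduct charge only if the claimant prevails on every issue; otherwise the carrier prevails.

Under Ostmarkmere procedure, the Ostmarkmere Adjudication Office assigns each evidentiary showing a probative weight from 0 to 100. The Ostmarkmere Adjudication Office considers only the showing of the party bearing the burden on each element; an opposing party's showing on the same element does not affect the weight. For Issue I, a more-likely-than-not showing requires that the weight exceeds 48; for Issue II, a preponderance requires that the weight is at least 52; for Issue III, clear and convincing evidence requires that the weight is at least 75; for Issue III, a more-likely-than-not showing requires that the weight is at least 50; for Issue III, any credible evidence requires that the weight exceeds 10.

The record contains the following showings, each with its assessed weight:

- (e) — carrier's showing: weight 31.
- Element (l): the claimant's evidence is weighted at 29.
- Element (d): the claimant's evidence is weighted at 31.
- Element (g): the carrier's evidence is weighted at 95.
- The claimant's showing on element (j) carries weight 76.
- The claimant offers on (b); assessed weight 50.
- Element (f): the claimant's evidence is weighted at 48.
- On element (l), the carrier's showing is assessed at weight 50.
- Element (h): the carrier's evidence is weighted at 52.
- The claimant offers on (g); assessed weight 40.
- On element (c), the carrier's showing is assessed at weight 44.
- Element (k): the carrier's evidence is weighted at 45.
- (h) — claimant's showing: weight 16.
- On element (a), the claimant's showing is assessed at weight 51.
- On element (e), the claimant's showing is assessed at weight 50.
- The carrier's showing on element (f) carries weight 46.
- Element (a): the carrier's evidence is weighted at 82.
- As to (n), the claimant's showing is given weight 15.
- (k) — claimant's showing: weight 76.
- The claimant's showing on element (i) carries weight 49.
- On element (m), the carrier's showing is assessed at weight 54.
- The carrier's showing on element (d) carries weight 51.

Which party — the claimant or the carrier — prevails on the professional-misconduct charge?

carrier

— Issue I —
Stage I.1 — burden on claimant; standard: a more-likely-than-not showing (weight exceeds 48).
    (a): 51 (carrier's 82 disregarded) > 48 [met]
    (b): 50 > 48 [met]
  Stage I.1 carried; the burden shifts to the carrier.
Stage I.2 — burden on carrier; standard: a more-likely-than-not showing (weight exceeds 48).
    (c): 44 ≤ 48 [not met]
    (d): 51 (claimant's 31 disregarded) > 48 [met]
  Not every element is met, so the carrier fails to carry Stage I.2.
So the claimant prevails on this issue.
— Issue II —
At Stage II.1 the claimant must meet a preponderance (weight is at least 52): on (e) the weight is 50 (the carrier's 31 is given no effect), < 52, so (e) does not meet the standard; on (f) the weight is 48 (the carrier's 46 is given no effect), < 52, so (f) does not meet the standard.
  The claimant does not carry Stage II.1.
The analysis ends at Stage II.1; the carrier prevails on this issue.
— Issue III —
At Stage III.1 the claimant must meet clear and convincing evidence (weight is at least 75): on (j) the weight is 76, ≥ 75, so (j) meets the standard; on (k) the weight is 76 (the carrier's 45 is given no effect), which does reach 75, so (k) meets the standard.
  All elements met. The burden passes to the carrier.
At Stage III.2 the carrier must meet a more-likely-than-not showing (weight is at least 50): on (l) the weight is 50 (the claimant's 29 is given no effect), ≥ 50, so (l) meets the standard; on (m) the weight is 54, ≥ 50, so (m) meets the standard.
  All elements met. The burden passes to the claimant.
At Stage III.3 the claimant must meet any credible evidence (weight exceeds 10): on (n) the weight is 15, which does exceed 10, so (n) meets the standard.
  Stage III.3 carried; the final stage is satisfied.
Every stage carried; the claimant prevails on this issue.
Per-issue: Issue I → claimant; Issue II → carrier; Issue III → claimant. The claimant must prevail on every issue; overall, the carrier prevails.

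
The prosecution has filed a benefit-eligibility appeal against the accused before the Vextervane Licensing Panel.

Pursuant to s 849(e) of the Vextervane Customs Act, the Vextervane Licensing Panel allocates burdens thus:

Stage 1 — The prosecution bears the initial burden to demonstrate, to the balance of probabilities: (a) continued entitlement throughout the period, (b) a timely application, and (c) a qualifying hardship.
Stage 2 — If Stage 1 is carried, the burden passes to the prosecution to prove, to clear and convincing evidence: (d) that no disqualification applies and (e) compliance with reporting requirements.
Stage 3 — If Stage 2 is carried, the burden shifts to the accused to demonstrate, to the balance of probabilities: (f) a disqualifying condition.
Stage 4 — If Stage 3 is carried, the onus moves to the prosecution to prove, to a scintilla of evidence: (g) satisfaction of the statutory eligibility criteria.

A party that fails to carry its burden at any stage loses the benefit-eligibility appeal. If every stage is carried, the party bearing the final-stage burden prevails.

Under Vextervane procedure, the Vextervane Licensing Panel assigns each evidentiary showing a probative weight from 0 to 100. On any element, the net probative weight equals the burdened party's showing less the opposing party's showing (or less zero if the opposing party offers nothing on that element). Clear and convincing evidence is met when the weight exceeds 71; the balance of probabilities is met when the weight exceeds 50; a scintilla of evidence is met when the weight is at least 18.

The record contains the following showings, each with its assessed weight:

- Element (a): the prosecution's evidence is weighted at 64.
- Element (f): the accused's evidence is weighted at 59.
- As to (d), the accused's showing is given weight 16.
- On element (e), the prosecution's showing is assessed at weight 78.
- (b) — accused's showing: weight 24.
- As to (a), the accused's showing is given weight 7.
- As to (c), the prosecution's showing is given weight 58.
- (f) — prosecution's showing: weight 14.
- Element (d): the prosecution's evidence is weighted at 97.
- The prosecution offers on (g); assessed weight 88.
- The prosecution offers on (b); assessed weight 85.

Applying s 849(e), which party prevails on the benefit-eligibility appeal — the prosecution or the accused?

Stage 1 (prosecution, the balance of probabilities, weight exceeds 50): (a) net 64−7=57 > 50 — meets; (b) net 85−24=61 > 50 — meets; (c) 58 > 50 — meets.
  Stage 1 is satisfied; the prosecution continues to bear the burden.
Stage 2 (prosecution, clear and convincing evidence, weight exceeds 71): (d) net 97−16=81 > 71 — meets; (e) 78 > 71 — meets.
  Stage 2 is satisfied; the onus moves to the accused.
Stage 3 (accused, the balance of probabilities, weight exceeds 50): (f) net 59−14=45 ≤ 50 — fails.
  The accused does not carry Stage 3.
So the prosecution prevails.

prosecution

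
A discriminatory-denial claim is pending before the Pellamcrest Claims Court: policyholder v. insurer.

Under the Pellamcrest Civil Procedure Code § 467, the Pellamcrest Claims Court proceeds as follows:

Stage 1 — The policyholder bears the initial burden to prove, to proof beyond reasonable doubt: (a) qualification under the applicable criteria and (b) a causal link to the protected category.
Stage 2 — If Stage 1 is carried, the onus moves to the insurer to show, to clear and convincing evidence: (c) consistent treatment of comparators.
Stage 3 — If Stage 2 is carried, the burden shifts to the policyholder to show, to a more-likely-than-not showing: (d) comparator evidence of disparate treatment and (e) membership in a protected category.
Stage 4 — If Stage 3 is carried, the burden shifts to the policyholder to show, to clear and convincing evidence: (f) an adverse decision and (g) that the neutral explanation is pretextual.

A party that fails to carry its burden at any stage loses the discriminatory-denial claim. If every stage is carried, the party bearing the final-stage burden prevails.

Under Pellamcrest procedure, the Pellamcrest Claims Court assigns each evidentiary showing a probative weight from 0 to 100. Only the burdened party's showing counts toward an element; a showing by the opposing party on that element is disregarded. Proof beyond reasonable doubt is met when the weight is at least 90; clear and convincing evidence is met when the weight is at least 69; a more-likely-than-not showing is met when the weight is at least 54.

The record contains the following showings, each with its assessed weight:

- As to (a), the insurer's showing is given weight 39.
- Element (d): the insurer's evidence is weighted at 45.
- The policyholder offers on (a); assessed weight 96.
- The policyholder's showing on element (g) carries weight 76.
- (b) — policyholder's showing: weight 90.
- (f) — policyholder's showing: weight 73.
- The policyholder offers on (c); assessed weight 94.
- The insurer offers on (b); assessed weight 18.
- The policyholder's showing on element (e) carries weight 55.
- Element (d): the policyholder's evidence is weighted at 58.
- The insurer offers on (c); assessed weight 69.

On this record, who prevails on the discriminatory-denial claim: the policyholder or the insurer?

Stage 1 (policyholder, proof beyond reasonable doubt, weight is at least 90): (a) 96 (insurer's 39 disregarded) ≥ 90 — meets; (b) 90 (insurer's 18 disregarded) ≥ 90 — meets.
  All elements met. The burden passes to the insurer.
Stage 2 (insurer, clear and convincing evidence, weight is at least 69): (c) 69 (policyholder's 94 disregarded) ≥ 69 — meets.
  All elements met. The burden passes to the policyholder.
Stage 3 (policyholder, a more-likely-than-not showing, weight is at least 54): (d) 58 (insurer's 45 disregarded) ≥ 54 — meets; (e) 55 ≥ 54 — meets.
  Stage 3 carried; the burden remains with the policyholder.
Stage 4 (policyholder, clear and convincing evidence, weight is at least 69): (f) 73 ≥ 69 — meets; (g) 76 ≥ 69 — meets.
  The policyholder carries the last stage.
All stages carried — the policyholder prevails.

policyholder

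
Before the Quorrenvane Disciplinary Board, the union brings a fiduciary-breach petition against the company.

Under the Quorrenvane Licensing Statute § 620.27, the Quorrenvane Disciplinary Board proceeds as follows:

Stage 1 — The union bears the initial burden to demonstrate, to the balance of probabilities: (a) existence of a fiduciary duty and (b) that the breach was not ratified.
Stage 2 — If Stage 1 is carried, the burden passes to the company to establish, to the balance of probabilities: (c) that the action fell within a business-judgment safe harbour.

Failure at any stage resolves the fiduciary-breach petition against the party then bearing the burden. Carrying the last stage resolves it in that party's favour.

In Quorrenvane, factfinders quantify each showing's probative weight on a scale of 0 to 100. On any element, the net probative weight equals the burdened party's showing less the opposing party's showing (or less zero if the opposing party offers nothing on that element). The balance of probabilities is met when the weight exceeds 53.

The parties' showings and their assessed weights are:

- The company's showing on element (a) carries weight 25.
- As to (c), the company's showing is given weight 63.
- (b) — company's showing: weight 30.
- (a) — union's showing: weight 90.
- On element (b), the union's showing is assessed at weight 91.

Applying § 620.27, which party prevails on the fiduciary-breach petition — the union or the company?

company

Stage 1 — burden on union; standard: the balance of probabilities (weight exceeds 53).
    (a): 90 − 25 = 65 > 53 [met]
    (b): 91 − 30 = 61 > 53 [met]
  The union carries Stage 1; the company now bears the burden.
Stage 2 — burden on company; standard: the balance of probabilities (weight exceeds 53).
    (c): 63 > 53 [met]
  The company carries the last stage.
Every stage carried; the company prevails.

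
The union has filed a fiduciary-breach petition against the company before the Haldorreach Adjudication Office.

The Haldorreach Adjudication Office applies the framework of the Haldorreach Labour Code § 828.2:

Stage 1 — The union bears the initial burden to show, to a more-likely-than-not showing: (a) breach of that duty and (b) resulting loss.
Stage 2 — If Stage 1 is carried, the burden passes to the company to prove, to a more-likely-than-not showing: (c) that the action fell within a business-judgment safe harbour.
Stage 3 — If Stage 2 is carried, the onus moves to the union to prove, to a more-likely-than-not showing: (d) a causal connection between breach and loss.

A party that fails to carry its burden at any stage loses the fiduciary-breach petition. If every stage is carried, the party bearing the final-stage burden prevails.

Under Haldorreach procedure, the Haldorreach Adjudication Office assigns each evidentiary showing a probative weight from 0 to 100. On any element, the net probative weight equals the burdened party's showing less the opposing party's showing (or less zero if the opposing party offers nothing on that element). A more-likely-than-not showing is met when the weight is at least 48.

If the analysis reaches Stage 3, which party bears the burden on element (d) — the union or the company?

union

Stage 3's rule assigns the burden to the union (to a more-likely-than-not showing).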